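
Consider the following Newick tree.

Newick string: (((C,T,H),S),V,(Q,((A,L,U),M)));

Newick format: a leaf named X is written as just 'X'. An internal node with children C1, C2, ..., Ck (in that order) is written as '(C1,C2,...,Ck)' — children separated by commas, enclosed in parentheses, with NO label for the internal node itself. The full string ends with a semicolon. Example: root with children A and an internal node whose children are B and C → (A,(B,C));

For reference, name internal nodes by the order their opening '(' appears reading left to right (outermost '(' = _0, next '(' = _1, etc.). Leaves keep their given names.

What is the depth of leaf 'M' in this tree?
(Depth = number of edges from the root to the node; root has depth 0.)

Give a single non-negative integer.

Answer: 3

Derivation:
Newick: (((C,T,H),S),V,(Q,((A,L,U),M)));
Naming internals by '(' encounter order: outermost '(' = _0, next = _1, ...
Query node: M
Path from root: _0 -> _3 -> _4 -> M
Depth of M: 3 (number of edges from root)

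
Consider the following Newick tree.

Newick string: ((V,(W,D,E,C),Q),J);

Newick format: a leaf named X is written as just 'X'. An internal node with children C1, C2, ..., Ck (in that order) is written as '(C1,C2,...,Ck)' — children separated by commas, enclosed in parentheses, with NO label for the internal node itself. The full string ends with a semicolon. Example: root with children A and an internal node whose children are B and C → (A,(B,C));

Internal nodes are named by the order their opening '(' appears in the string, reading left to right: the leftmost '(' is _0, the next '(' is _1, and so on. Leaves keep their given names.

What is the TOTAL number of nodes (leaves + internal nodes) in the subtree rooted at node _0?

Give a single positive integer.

Answer: 10

Derivation:
Newick: ((V,(W,D,E,C),Q),J);
Locate _0: it is the '(' at position 0 (the 1st '(' reading left to right).
Query: subtree rooted at _0
_0: subtree_size = 1 + 9
  _1: subtree_size = 1 + 7
    V: subtree_size = 1 + 0
    _2: subtree_size = 1 + 4
      W: subtree_size = 1 + 0
      D: subtree_size = 1 + 0
      E: subtree_size = 1 + 0
      C: subtree_size = 1 + 0
    Q: subtree_size = 1 + 0
  J: subtree_size = 1 + 0
Total subtree size of _0: 10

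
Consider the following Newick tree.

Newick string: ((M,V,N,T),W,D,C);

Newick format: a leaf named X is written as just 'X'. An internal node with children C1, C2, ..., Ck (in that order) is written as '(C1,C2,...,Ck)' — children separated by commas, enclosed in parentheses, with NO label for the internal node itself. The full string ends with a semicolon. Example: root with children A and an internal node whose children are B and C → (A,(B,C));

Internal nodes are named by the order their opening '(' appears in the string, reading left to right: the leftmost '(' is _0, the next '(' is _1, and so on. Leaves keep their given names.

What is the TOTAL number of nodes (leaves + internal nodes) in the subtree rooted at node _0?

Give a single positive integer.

Answer: 9

Derivation:
Newick: ((M,V,N,T),W,D,C);
Locate _0: it is the '(' at position 0 (the 1st '(' reading left to right).
Query: subtree rooted at _0
_0: subtree_size = 1 + 8
  _1: subtree_size = 1 + 4
    M: subtree_size = 1 + 0
    V: subtree_size = 1 + 0
    N: subtree_size = 1 + 0
    T: subtree_size = 1 + 0
  W: subtree_size = 1 + 0
  D: subtree_size = 1 + 0
  C: subtree_size = 1 + 0
Total subtree size of _0: 9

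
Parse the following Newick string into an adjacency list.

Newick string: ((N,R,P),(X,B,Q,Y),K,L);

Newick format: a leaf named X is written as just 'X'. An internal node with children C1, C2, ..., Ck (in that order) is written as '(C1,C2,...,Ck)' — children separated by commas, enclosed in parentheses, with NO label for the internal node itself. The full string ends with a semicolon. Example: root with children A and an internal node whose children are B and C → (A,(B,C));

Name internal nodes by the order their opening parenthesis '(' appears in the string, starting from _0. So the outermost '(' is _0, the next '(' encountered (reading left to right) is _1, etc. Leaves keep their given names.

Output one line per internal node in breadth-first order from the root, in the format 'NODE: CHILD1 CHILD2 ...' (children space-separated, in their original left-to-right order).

Answer: _0: _1 _2 K L
_1: N R P
_2: X B Q Y

Derivation:
Input: ((N,R,P),(X,B,Q,Y),K,L);
Scanning left-to-right, naming '(' by encounter order:
  pos 0: '(' -> open internal node _0 (depth 1)
  pos 1: '(' -> open internal node _1 (depth 2)
  pos 7: ')' -> close internal node _1 (now at depth 1)
  pos 9: '(' -> open internal node _2 (depth 2)
  pos 17: ')' -> close internal node _2 (now at depth 1)
  pos 22: ')' -> close internal node _0 (now at depth 0)
Total internal nodes: 3
BFS adjacency from root:
  _0: _1 _2 K L
  _1: N R P
  _2: X B Q Y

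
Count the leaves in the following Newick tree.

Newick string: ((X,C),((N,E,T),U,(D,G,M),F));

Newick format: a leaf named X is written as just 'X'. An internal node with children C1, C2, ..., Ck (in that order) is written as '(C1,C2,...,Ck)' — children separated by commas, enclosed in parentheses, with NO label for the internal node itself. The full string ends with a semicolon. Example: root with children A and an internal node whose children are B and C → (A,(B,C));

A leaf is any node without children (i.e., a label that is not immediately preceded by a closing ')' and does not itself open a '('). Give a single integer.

Newick: ((X,C),((N,E,T),U,(D,G,M),F));
Scan left-to-right; a leaf is any maximal label run not followed by '(':
  pos 2: leaf 'X' → count = 1
  pos 4: leaf 'C' → count = 2
  pos 9: leaf 'N' → count = 3
  pos 11: leaf 'E' → count = 4
  pos 13: leaf 'T' → count = 5
  pos 16: leaf 'U' → count = 6
  pos 19: leaf 'D' → count = 7
  pos 21: leaf 'G' → count = 8
  pos 23: leaf 'M' → count = 9
  pos 26: leaf 'F' → count = 10
Total leaves: 10

Answer: 10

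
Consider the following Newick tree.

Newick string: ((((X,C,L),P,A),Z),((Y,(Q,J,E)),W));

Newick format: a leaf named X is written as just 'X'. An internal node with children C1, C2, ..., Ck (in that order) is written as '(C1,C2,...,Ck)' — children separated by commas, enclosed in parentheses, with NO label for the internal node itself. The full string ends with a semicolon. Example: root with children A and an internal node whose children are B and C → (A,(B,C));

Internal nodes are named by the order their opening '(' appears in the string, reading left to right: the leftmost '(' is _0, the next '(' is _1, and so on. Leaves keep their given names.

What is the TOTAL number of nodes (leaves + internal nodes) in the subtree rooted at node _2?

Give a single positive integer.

Newick: ((((X,C,L),P,A),Z),((Y,(Q,J,E)),W));
Locate _2: it is the '(' at position 2 (the 3rd '(' reading left to right).
Query: subtree rooted at _2
_2: subtree_size = 1 + 6
  _3: subtree_size = 1 + 3
    X: subtree_size = 1 + 0
    C: subtree_size = 1 + 0
    L: subtree_size = 1 + 0
  P: subtree_size = 1 + 0
  A: subtree_size = 1 + 0
Total subtree size of _2: 7

Answer: 7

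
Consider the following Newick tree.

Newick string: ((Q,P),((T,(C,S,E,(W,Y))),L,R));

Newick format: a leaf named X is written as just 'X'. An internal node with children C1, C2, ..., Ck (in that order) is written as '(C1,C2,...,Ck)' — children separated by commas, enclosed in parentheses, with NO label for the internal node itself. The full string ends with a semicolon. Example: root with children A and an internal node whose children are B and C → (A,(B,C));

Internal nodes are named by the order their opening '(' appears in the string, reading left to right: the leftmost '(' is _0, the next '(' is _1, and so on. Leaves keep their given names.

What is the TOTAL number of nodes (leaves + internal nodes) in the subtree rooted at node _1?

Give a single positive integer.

Newick: ((Q,P),((T,(C,S,E,(W,Y))),L,R));
Locate _1: it is the '(' at position 1 (the 2nd '(' reading left to right).
Query: subtree rooted at _1
_1: subtree_size = 1 + 2
  Q: subtree_size = 1 + 0
  P: subtree_size = 1 + 0
Total subtree size of _1: 3

Answer: 3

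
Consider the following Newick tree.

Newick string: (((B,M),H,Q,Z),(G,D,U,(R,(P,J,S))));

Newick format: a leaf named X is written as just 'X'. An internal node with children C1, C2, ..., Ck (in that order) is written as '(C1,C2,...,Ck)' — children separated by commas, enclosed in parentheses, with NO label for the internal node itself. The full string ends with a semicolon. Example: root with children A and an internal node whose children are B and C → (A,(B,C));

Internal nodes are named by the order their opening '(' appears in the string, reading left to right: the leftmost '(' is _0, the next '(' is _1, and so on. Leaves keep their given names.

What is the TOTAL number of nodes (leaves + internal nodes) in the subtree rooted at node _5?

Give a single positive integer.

Newick: (((B,M),H,Q,Z),(G,D,U,(R,(P,J,S))));
Locate _5: it is the '(' at position 25 (the 6th '(' reading left to right).
Query: subtree rooted at _5
_5: subtree_size = 1 + 3
  P: subtree_size = 1 + 0
  J: subtree_size = 1 + 0
  S: subtree_size = 1 + 0
Total subtree size of _5: 4

Answer: 4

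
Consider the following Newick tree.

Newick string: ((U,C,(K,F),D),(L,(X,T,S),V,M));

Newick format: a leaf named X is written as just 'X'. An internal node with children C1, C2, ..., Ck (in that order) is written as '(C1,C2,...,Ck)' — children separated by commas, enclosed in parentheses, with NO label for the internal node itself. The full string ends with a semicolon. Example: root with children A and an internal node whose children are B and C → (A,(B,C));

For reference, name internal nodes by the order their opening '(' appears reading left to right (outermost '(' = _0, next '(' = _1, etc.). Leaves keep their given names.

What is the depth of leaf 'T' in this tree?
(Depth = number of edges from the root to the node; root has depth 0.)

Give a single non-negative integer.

Newick: ((U,C,(K,F),D),(L,(X,T,S),V,M));
Naming internals by '(' encounter order: outermost '(' = _0, next = _1, ...
Query node: T
Path from root: _0 -> _3 -> _4 -> T
Depth of T: 3 (number of edges from root)

Answer: 3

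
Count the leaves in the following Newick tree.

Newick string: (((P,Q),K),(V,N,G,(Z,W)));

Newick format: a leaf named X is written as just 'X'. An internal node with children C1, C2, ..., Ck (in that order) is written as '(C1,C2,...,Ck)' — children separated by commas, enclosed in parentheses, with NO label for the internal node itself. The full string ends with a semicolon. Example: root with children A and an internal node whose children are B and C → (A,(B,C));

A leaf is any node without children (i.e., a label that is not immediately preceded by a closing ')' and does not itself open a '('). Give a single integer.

Newick: (((P,Q),K),(V,N,G,(Z,W)));
Scan left-to-right; a leaf is any maximal label run not followed by '(':
  pos 3: leaf 'P' → count = 1
  pos 5: leaf 'Q' → count = 2
  pos 8: leaf 'K' → count = 3
  pos 12: leaf 'V' → count = 4
  pos 14: leaf 'N' → count = 5
  pos 16: leaf 'G' → count = 6
  pos 19: leaf 'Z' → count = 7
  pos 21: leaf 'W' → count = 8
Total leaves: 8

Answer: 8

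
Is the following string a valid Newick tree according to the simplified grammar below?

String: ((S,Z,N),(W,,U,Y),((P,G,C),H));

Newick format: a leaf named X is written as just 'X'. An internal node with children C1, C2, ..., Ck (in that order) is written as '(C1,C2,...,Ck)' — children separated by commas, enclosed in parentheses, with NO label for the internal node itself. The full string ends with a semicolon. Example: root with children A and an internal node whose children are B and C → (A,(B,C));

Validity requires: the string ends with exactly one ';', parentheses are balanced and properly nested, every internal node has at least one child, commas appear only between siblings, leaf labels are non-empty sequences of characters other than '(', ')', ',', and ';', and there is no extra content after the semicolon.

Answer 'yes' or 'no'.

Input: ((S,Z,N),(W,,U,Y),((P,G,C),H));
Paren balance: 5 '(' vs 5 ')' OK
Ends with single ';': True
Full parse: FAILS (empty leaf label at pos 12)
Valid: False

Answer: no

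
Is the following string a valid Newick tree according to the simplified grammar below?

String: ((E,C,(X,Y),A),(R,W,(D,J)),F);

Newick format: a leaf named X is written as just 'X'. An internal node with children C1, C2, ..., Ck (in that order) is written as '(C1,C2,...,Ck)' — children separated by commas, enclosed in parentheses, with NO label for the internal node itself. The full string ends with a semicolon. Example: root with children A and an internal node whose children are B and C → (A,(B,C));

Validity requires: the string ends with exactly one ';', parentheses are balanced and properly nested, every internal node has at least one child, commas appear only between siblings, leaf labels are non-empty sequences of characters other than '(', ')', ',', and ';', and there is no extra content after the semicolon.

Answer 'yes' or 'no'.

Answer: yes

Derivation:
Input: ((E,C,(X,Y),A),(R,W,(D,J)),F);
Paren balance: 5 '(' vs 5 ')' OK
Ends with single ';': True
Full parse: OK
Valid: True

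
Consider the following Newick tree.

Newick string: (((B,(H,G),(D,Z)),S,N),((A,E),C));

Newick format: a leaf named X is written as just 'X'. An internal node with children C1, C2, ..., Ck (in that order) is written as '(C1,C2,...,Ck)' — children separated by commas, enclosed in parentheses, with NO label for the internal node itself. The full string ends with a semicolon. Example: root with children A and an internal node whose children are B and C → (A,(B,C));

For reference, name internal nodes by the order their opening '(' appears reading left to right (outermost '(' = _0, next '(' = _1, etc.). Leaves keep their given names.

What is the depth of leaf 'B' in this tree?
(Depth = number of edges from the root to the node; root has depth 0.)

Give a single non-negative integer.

Answer: 3

Derivation:
Newick: (((B,(H,G),(D,Z)),S,N),((A,E),C));
Naming internals by '(' encounter order: outermost '(' = _0, next = _1, ...
Query node: B
Path from root: _0 -> _1 -> _2 -> B
Depth of B: 3 (number of edges from root)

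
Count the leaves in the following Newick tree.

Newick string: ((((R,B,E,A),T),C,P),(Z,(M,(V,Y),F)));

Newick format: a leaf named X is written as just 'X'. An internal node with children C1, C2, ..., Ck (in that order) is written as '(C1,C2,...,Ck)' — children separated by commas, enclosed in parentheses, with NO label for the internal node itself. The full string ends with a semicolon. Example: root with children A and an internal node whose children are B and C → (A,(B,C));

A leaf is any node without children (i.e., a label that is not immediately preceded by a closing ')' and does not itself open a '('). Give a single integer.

Answer: 12

Derivation:
Newick: ((((R,B,E,A),T),C,P),(Z,(M,(V,Y),F)));
Scan left-to-right; a leaf is any maximal label run not followed by '(':
  pos 4: leaf 'R' → count = 1
  pos 6: leaf 'B' → count = 2
  pos 8: leaf 'E' → count = 3
  pos 10: leaf 'A' → count = 4
  pos 13: leaf 'T' → count = 5
  pos 16: leaf 'C' → count = 6
  pos 18: leaf 'P' → count = 7
  pos 22: leaf 'Z' → count = 8
  pos 25: leaf 'M' → count = 9
  pos 28: leaf 'V' → count = 10
  pos 30: leaf 'Y' → count = 11
  pos 33: leaf 'F' → count = 12
Total leaves: 12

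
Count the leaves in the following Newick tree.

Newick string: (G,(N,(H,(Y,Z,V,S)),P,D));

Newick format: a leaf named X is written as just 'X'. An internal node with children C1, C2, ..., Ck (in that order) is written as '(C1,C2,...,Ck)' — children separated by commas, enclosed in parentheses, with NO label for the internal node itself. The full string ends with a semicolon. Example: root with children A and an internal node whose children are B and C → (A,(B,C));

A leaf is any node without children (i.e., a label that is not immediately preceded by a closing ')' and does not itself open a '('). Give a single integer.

Newick: (G,(N,(H,(Y,Z,V,S)),P,D));
Scan left-to-right; a leaf is any maximal label run not followed by '(':
  pos 1: leaf 'G' → count = 1
  pos 4: leaf 'N' → count = 2
  pos 7: leaf 'H' → count = 3
  pos 10: leaf 'Y' → count = 4
  pos 12: leaf 'Z' → count = 5
  pos 14: leaf 'V' → count = 6
  pos 16: leaf 'S' → count = 7
  pos 20: leaf 'P' → count = 8
  pos 22: leaf 'D' → count = 9
Total leaves: 9

Answer: 9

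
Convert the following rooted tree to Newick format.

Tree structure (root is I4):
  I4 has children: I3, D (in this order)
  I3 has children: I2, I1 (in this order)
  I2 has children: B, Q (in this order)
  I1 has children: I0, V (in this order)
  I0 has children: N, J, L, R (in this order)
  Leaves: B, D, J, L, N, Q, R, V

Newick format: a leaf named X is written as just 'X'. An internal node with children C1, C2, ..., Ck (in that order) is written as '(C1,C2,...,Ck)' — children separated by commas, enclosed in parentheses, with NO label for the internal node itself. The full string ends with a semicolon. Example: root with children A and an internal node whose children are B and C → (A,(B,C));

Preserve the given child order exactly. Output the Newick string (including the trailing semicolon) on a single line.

internal I4 with children ['I3', 'D']
  internal I3 with children ['I2', 'I1']
    internal I2 with children ['B', 'Q']
      leaf 'B' → 'B'
      leaf 'Q' → 'Q'
    → '(B,Q)'
    internal I1 with children ['I0', 'V']
      internal I0 with children ['N', 'J', 'L', 'R']
        leaf 'N' → 'N'
        leaf 'J' → 'J'
        leaf 'L' → 'L'
        leaf 'R' → 'R'
      → '(N,J,L,R)'
      leaf 'V' → 'V'
    → '((N,J,L,R),V)'
  → '((B,Q),((N,J,L,R),V))'
  leaf 'D' → 'D'
→ '(((B,Q),((N,J,L,R),V)),D)'
Final: (((B,Q),((N,J,L,R),V)),D);

Answer: (((B,Q),((N,J,L,R),V)),D);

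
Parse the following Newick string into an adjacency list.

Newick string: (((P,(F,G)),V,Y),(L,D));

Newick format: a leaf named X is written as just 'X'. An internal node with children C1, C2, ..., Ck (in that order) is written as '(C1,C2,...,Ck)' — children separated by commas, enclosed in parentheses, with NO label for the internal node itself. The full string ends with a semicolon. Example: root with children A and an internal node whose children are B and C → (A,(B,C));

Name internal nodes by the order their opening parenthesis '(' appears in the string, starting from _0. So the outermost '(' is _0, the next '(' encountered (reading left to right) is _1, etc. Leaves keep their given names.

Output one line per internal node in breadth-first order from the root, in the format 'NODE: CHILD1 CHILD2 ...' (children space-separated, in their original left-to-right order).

Answer: _0: _1 _4
_1: _2 V Y
_4: L D
_2: P _3
_3: F G

Derivation:
Input: (((P,(F,G)),V,Y),(L,D));
Scanning left-to-right, naming '(' by encounter order:
  pos 0: '(' -> open internal node _0 (depth 1)
  pos 1: '(' -> open internal node _1 (depth 2)
  pos 2: '(' -> open internal node _2 (depth 3)
  pos 5: '(' -> open internal node _3 (depth 4)
  pos 9: ')' -> close internal node _3 (now at depth 3)
  pos 10: ')' -> close internal node _2 (now at depth 2)
  pos 15: ')' -> close internal node _1 (now at depth 1)
  pos 17: '(' -> open internal node _4 (depth 2)
  pos 21: ')' -> close internal node _4 (now at depth 1)
  pos 22: ')' -> close internal node _0 (now at depth 0)
Total internal nodes: 5
BFS adjacency from root:
  _0: _1 _4
  _1: _2 V Y
  _4: L D
  _2: P _3
  _3: F G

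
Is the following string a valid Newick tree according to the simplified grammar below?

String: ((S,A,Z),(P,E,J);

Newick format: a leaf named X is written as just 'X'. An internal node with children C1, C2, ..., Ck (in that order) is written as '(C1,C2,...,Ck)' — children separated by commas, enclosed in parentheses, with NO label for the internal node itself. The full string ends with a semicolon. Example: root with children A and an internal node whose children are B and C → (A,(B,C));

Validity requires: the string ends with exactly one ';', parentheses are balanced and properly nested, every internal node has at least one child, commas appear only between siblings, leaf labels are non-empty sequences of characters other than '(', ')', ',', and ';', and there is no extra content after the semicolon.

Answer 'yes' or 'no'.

Answer: no

Derivation:
Input: ((S,A,Z),(P,E,J);
Paren balance: 3 '(' vs 2 ')' MISMATCH
Ends with single ';': True
Full parse: FAILS (expected , or ) at pos 16)
Valid: False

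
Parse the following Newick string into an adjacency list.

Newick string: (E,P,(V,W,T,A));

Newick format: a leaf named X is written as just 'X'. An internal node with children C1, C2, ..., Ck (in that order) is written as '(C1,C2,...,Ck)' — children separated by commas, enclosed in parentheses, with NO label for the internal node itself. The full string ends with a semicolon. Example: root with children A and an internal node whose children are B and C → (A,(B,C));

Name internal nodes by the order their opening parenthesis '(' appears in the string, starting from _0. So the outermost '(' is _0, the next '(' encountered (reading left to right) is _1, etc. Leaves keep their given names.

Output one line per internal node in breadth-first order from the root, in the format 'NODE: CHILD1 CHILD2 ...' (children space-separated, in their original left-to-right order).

Answer: _0: E P _1
_1: V W T A

Derivation:
Input: (E,P,(V,W,T,A));
Scanning left-to-right, naming '(' by encounter order:
  pos 0: '(' -> open internal node _0 (depth 1)
  pos 5: '(' -> open internal node _1 (depth 2)
  pos 13: ')' -> close internal node _1 (now at depth 1)
  pos 14: ')' -> close internal node _0 (now at depth 0)
Total internal nodes: 2
BFS adjacency from root:
  _0: E P _1
  _1: V W T A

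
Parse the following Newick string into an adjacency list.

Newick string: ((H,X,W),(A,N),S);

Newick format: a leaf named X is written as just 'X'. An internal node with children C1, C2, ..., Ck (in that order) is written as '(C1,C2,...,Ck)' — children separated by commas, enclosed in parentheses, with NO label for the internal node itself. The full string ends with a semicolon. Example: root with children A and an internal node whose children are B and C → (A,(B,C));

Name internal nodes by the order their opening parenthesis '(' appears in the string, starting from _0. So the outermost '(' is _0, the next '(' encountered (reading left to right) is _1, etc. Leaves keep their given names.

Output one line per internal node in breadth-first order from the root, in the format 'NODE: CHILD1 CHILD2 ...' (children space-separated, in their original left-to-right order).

Input: ((H,X,W),(A,N),S);
Scanning left-to-right, naming '(' by encounter order:
  pos 0: '(' -> open internal node _0 (depth 1)
  pos 1: '(' -> open internal node _1 (depth 2)
  pos 7: ')' -> close internal node _1 (now at depth 1)
  pos 9: '(' -> open internal node _2 (depth 2)
  pos 13: ')' -> close internal node _2 (now at depth 1)
  pos 16: ')' -> close internal node _0 (now at depth 0)
Total internal nodes: 3
BFS adjacency from root:
  _0: _1 _2 S
  _1: H X W
  _2: A N

Answer: _0: _1 _2 S
_1: H X W
_2: A N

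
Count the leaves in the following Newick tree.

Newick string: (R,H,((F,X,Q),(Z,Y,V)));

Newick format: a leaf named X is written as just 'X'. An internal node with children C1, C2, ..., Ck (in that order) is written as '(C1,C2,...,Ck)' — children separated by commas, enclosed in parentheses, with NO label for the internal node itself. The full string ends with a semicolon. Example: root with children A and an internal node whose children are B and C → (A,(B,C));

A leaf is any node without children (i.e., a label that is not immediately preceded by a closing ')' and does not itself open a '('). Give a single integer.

Answer: 8

Derivation:
Newick: (R,H,((F,X,Q),(Z,Y,V)));
Scan left-to-right; a leaf is any maximal label run not followed by '(':
  pos 1: leaf 'R' → count = 1
  pos 3: leaf 'H' → count = 2
  pos 7: leaf 'F' → count = 3
  pos 9: leaf 'X' → count = 4
  pos 11: leaf 'Q' → count = 5
  pos 15: leaf 'Z' → count = 6
  pos 17: leaf 'Y' → count = 7
  pos 19: leaf 'V' → count = 8
Total leaves: 8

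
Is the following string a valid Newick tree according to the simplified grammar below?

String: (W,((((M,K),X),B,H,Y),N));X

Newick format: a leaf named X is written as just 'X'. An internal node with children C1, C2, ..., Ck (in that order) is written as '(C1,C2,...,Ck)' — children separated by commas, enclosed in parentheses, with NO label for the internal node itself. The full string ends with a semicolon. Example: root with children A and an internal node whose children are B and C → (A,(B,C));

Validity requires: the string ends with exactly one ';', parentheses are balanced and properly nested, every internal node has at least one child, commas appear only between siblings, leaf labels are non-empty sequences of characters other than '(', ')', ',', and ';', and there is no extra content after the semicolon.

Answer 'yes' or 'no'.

Answer: no

Derivation:
Input: (W,((((M,K),X),B,H,Y),N));X
Paren balance: 5 '(' vs 5 ')' OK
Ends with single ';': False
Full parse: FAILS (must end with ;)
Valid: False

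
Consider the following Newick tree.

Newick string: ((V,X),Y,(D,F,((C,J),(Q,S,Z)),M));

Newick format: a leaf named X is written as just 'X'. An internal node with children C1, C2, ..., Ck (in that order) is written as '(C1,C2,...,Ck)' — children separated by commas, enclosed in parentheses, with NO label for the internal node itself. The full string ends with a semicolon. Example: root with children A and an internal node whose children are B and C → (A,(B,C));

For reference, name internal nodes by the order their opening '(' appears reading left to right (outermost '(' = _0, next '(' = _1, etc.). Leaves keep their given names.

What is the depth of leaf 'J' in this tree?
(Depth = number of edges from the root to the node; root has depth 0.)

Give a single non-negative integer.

Answer: 4

Derivation:
Newick: ((V,X),Y,(D,F,((C,J),(Q,S,Z)),M));
Naming internals by '(' encounter order: outermost '(' = _0, next = _1, ...
Query node: J
Path from root: _0 -> _2 -> _3 -> _4 -> J
Depth of J: 4 (number of edges from root)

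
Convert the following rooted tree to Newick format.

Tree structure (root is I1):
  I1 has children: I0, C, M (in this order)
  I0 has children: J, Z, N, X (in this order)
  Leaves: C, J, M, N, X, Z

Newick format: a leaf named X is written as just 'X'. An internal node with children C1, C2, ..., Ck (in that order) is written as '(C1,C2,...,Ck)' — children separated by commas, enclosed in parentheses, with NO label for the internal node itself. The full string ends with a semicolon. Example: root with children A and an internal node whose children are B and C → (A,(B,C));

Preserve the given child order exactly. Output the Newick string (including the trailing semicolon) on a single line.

Answer: ((J,Z,N,X),C,M);

Derivation:
internal I1 with children ['I0', 'C', 'M']
  internal I0 with children ['J', 'Z', 'N', 'X']
    leaf 'J' → 'J'
    leaf 'Z' → 'Z'
    leaf 'N' → 'N'
    leaf 'X' → 'X'
  → '(J,Z,N,X)'
  leaf 'C' → 'C'
  leaf 'M' → 'M'
→ '((J,Z,N,X),C,M)'
Final: ((J,Z,N,X),C,M);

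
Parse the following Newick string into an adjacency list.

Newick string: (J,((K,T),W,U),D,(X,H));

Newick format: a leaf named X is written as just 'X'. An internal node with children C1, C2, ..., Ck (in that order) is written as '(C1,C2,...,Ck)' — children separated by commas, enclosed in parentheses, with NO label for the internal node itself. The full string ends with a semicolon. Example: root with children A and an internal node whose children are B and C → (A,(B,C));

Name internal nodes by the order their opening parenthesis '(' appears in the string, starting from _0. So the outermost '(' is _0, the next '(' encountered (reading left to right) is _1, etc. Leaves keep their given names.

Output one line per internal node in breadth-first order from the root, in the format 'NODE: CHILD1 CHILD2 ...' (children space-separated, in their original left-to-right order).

Input: (J,((K,T),W,U),D,(X,H));
Scanning left-to-right, naming '(' by encounter order:
  pos 0: '(' -> open internal node _0 (depth 1)
  pos 3: '(' -> open internal node _1 (depth 2)
  pos 4: '(' -> open internal node _2 (depth 3)
  pos 8: ')' -> close internal node _2 (now at depth 2)
  pos 13: ')' -> close internal node _1 (now at depth 1)
  pos 17: '(' -> open internal node _3 (depth 2)
  pos 21: ')' -> close internal node _3 (now at depth 1)
  pos 22: ')' -> close internal node _0 (now at depth 0)
Total internal nodes: 4
BFS adjacency from root:
  _0: J _1 D _3
  _1: _2 W U
  _3: X H
  _2: K T

Answer: _0: J _1 D _3
_1: _2 W U
_3: X H
_2: K T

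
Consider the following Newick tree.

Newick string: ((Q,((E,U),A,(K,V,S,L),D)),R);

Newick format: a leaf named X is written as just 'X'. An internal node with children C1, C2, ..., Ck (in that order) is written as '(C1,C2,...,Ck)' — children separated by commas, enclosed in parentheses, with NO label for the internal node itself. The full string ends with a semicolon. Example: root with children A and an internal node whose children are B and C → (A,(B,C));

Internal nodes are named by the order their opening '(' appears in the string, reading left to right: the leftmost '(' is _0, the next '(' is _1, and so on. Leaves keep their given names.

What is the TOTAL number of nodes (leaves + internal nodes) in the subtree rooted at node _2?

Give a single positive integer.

Newick: ((Q,((E,U),A,(K,V,S,L),D)),R);
Locate _2: it is the '(' at position 4 (the 3rd '(' reading left to right).
Query: subtree rooted at _2
_2: subtree_size = 1 + 10
  _3: subtree_size = 1 + 2
    E: subtree_size = 1 + 0
    U: subtree_size = 1 + 0
  A: subtree_size = 1 + 0
  _4: subtree_size = 1 + 4
    K: subtree_size = 1 + 0
    V: subtree_size = 1 + 0
    S: subtree_size = 1 + 0
    L: subtree_size = 1 + 0
  D: subtree_size = 1 + 0
Total subtree size of _2: 11

Answer: 11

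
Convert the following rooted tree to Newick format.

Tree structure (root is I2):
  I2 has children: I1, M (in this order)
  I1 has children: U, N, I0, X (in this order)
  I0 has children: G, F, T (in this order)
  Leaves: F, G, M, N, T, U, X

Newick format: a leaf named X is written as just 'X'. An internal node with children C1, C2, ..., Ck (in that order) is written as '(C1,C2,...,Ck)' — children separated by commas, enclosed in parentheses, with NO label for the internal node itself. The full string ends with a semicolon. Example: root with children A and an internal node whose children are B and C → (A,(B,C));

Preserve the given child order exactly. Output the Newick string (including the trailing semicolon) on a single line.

internal I2 with children ['I1', 'M']
  internal I1 with children ['U', 'N', 'I0', 'X']
    leaf 'U' → 'U'
    leaf 'N' → 'N'
    internal I0 with children ['G', 'F', 'T']
      leaf 'G' → 'G'
      leaf 'F' → 'F'
      leaf 'T' → 'T'
    → '(G,F,T)'
    leaf 'X' → 'X'
  → '(U,N,(G,F,T),X)'
  leaf 'M' → 'M'
→ '((U,N,(G,F,T),X),M)'
Final: ((U,N,(G,F,T),X),M);

Answer: ((U,N,(G,F,T),X),M);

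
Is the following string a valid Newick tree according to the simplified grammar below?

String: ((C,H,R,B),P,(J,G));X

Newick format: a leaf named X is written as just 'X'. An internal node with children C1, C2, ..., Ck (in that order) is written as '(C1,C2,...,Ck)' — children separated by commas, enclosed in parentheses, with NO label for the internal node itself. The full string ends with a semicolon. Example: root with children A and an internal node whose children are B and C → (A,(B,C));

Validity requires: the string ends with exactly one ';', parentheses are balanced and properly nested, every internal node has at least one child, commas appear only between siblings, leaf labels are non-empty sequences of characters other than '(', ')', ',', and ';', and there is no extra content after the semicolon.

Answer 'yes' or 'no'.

Input: ((C,H,R,B),P,(J,G));X
Paren balance: 3 '(' vs 3 ')' OK
Ends with single ';': False
Full parse: FAILS (must end with ;)
Valid: False

Answer: no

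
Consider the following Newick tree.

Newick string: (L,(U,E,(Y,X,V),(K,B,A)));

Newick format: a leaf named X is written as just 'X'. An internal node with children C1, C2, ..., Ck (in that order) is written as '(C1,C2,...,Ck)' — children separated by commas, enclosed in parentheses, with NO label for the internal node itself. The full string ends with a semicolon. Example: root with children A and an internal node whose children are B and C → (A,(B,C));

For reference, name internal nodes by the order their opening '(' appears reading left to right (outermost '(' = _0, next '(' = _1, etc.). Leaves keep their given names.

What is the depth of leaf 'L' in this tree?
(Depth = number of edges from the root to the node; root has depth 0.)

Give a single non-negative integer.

Newick: (L,(U,E,(Y,X,V),(K,B,A)));
Naming internals by '(' encounter order: outermost '(' = _0, next = _1, ...
Query node: L
Path from root: _0 -> L
Depth of L: 1 (number of edges from root)

Answer: 1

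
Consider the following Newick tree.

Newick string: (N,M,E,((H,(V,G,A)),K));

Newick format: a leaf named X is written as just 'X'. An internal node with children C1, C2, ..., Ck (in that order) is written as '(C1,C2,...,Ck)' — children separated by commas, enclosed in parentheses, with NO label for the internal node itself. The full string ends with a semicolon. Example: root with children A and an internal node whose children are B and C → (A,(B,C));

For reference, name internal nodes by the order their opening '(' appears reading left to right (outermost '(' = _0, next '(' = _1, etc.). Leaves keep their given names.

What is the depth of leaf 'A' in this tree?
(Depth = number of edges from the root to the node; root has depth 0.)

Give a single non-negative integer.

Answer: 4

Derivation:
Newick: (N,M,E,((H,(V,G,A)),K));
Naming internals by '(' encounter order: outermost '(' = _0, next = _1, ...
Query node: A
Path from root: _0 -> _1 -> _2 -> _3 -> A
Depth of A: 4 (number of edges from root)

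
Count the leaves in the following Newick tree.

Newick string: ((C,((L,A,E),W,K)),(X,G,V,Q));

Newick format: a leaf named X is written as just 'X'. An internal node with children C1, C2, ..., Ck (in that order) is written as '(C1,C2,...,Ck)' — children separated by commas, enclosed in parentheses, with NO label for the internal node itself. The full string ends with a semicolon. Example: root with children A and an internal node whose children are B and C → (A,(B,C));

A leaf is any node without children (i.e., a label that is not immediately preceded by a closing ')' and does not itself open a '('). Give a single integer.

Newick: ((C,((L,A,E),W,K)),(X,G,V,Q));
Scan left-to-right; a leaf is any maximal label run not followed by '(':
  pos 2: leaf 'C' → count = 1
  pos 6: leaf 'L' → count = 2
  pos 8: leaf 'A' → count = 3
  pos 10: leaf 'E' → count = 4
  pos 13: leaf 'W' → count = 5
  pos 15: leaf 'K' → count = 6
  pos 20: leaf 'X' → count = 7
  pos 22: leaf 'G' → count = 8
  pos 24: leaf 'V' → count = 9
  pos 26: leaf 'Q' → count = 10
Total leaves: 10

Answer: 10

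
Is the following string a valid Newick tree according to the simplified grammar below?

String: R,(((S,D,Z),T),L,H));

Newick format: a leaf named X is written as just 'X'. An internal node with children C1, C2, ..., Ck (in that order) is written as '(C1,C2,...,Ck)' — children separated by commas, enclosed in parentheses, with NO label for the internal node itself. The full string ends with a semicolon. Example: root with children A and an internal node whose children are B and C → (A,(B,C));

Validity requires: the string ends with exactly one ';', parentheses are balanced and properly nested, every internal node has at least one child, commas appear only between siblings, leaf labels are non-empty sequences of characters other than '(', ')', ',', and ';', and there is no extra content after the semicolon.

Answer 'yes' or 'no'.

Input: R,(((S,D,Z),T),L,H));
Paren balance: 3 '(' vs 4 ')' MISMATCH
Ends with single ';': True
Full parse: FAILS (extra content after tree at pos 1)
Valid: False

Answer: no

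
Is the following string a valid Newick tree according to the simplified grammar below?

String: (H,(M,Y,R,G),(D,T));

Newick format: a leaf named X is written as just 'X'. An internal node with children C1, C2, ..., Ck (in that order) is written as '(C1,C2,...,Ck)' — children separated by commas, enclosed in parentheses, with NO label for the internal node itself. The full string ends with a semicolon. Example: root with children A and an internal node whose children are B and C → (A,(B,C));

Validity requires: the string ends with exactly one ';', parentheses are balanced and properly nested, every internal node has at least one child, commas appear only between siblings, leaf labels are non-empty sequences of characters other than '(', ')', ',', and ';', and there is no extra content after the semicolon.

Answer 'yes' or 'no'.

Input: (H,(M,Y,R,G),(D,T));
Paren balance: 3 '(' vs 3 ')' OK
Ends with single ';': True
Full parse: OK
Valid: True

Answer: yes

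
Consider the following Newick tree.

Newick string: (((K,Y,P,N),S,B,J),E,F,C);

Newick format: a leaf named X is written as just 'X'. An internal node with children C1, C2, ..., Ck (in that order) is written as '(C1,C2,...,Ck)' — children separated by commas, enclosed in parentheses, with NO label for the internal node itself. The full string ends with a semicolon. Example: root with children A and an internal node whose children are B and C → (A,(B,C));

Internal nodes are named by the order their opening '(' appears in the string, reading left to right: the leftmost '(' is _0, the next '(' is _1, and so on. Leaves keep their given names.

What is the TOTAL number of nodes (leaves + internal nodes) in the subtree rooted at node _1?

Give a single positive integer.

Answer: 9

Derivation:
Newick: (((K,Y,P,N),S,B,J),E,F,C);
Locate _1: it is the '(' at position 1 (the 2nd '(' reading left to right).
Query: subtree rooted at _1
_1: subtree_size = 1 + 8
  _2: subtree_size = 1 + 4
    K: subtree_size = 1 + 0
    Y: subtree_size = 1 + 0
    P: subtree_size = 1 + 0
    N: subtree_size = 1 + 0
  S: subtree_size = 1 + 0
  B: subtree_size = 1 + 0
  J: subtree_size = 1 + 0
Total subtree size of _1: 9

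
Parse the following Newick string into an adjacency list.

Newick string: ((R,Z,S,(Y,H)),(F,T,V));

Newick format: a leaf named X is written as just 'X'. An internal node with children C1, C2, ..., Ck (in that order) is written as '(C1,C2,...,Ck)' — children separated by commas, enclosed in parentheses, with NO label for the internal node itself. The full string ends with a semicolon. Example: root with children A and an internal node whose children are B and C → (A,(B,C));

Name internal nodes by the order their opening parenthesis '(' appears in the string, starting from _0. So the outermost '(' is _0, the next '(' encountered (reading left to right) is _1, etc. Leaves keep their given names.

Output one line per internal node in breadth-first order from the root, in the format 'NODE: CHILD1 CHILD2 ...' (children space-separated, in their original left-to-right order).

Answer: _0: _1 _3
_1: R Z S _2
_3: F T V
_2: Y H

Derivation:
Input: ((R,Z,S,(Y,H)),(F,T,V));
Scanning left-to-right, naming '(' by encounter order:
  pos 0: '(' -> open internal node _0 (depth 1)
  pos 1: '(' -> open internal node _1 (depth 2)
  pos 8: '(' -> open internal node _2 (depth 3)
  pos 12: ')' -> close internal node _2 (now at depth 2)
  pos 13: ')' -> close internal node _1 (now at depth 1)
  pos 15: '(' -> open internal node _3 (depth 2)
  pos 21: ')' -> close internal node _3 (now at depth 1)
  pos 22: ')' -> close internal node _0 (now at depth 0)
Total internal nodes: 4
BFS adjacency from root:
  _0: _1 _3
  _1: R Z S _2
  _3: F T V
  _2: Y H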